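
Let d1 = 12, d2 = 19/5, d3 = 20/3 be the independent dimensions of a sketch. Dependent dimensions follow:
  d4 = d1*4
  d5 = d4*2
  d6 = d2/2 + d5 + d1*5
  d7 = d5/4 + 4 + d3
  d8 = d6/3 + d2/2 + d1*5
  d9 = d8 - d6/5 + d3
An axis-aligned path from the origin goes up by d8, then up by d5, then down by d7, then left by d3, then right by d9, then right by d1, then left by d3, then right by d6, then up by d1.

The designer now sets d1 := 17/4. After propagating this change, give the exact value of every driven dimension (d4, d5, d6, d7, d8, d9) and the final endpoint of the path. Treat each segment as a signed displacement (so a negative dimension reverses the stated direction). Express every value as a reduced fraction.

d4 = 17
d5 = 34
d6 = 1143/20
d7 = 115/6
d8 = 211/5
d9 = 11231/300
endpoint = (25651/300, 3677/60)

Apply edit: d1 := 17/4
  d4 = d1*4 = 17
  d5 = d4*2 = 34
  d6 = d2/2 + d5 + d1*5 = 1143/20
  d7 = d5/4 + 4 + d3 = 115/6
  d8 = d6/3 + d2/2 + d1*5 = 211/5
  d9 = d8 - d6/5 + d3 = 11231/300
Walk from origin (0, 0):
  seg 1: up by d8 = 211/5 → (0, 211/5)
  seg 2: up by d5 = 34 → (0, 381/5)
  seg 3: down by d7 = 115/6 → (0, 1711/30)
  seg 4: left by d3 = 20/3 → (-20/3, 1711/30)
  seg 5: right by d9 = 11231/300 → (3077/100, 1711/30)
  seg 6: right by d1 = 17/4 → (1751/50, 1711/30)
  seg 7: left by d3 = 20/3 → (4253/150, 1711/30)
  seg 8: right by d6 = 1143/20 → (25651/300, 1711/30)
  seg 9: up by d1 = 17/4 → (25651/300, 3677/60)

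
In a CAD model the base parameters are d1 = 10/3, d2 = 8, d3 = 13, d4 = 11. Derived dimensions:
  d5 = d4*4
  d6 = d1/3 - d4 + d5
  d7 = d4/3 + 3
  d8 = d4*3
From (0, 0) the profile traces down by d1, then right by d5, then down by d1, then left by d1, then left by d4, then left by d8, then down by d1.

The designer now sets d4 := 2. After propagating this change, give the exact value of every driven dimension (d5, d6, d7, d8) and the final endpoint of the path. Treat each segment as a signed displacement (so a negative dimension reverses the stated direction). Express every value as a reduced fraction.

d5 = 8
d6 = 64/9
d7 = 11/3
d8 = 6
endpoint = (-10/3, -10)

Apply edit: d4 := 2
  d5 = d4*4 = 8
  d6 = d1/3 - d4 + d5 = 64/9
  d7 = d4/3 + 3 = 11/3
  d8 = d4*3 = 6
Walk from origin (0, 0):
  seg 1: down by d1 = 10/3 → (0, -10/3)
  seg 2: right by d5 = 8 → (8, -10/3)
  seg 3: down by d1 = 10/3 → (8, -20/3)
  seg 4: left by d1 = 10/3 → (14/3, -20/3)
  seg 5: left by d4 = 2 → (8/3, -20/3)
  seg 6: left by d8 = 6 → (-10/3, -20/3)
  seg 7: down by d1 = 10/3 → (-10/3, -10)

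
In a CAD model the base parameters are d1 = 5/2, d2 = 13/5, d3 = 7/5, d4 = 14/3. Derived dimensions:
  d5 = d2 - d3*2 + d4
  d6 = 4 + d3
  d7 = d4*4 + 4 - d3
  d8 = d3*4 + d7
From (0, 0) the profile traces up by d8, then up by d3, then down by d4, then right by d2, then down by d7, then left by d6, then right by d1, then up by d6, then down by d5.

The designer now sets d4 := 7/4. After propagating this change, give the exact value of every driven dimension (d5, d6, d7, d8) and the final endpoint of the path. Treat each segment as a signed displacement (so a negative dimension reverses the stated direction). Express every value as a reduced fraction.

d5 = 31/20
d6 = 27/5
d7 = 48/5
d8 = 76/5
endpoint = (-3/10, 91/10)

Apply edit: d4 := 7/4
  d5 = d2 - d3*2 + d4 = 31/20
  d6 = 4 + d3 = 27/5
  d7 = d4*4 + 4 - d3 = 48/5
  d8 = d3*4 + d7 = 76/5
Walk from origin (0, 0):
  seg 1: up by d8 = 76/5 → (0, 76/5)
  seg 2: up by d3 = 7/5 → (0, 83/5)
  seg 3: down by d4 = 7/4 → (0, 297/20)
  seg 4: right by d2 = 13/5 → (13/5, 297/20)
  seg 5: down by d7 = 48/5 → (13/5, 21/4)
  seg 6: left by d6 = 27/5 → (-14/5, 21/4)
  seg 7: right by d1 = 5/2 → (-3/10, 21/4)
  seg 8: up by d6 = 27/5 → (-3/10, 213/20)
  seg 9: down by d5 = 31/20 → (-3/10, 91/10)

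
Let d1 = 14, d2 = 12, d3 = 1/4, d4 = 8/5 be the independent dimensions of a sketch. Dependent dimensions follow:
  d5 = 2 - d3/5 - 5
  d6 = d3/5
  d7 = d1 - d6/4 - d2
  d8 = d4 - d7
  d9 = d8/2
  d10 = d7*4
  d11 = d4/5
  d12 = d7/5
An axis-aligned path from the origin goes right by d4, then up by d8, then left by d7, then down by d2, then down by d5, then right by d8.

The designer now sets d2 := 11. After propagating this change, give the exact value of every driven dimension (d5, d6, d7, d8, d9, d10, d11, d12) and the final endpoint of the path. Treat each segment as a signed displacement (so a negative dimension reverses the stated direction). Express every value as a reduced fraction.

d5 = -61/20
d6 = 1/20
d7 = 239/80
d8 = -111/80
d9 = -111/160
d10 = 239/20
d11 = 8/25
d12 = 239/400
endpoint = (-111/40, -747/80)

Apply edit: d2 := 11
  d5 = 2 - d3/5 - 5 = -61/20
  d6 = d3/5 = 1/20
  d7 = d1 - d6/4 - d2 = 239/80
  d8 = d4 - d7 = -111/80
  d9 = d8/2 = -111/160
  d10 = d7*4 = 239/20
  d11 = d4/5 = 8/25
  d12 = d7/5 = 239/400
Walk from origin (0, 0):
  seg 1: right by d4 = 8/5 → (8/5, 0)
  seg 2: up by d8 = -111/80 → (8/5, -111/80)
  seg 3: left by d7 = 239/80 → (-111/80, -111/80)
  seg 4: down by d2 = 11 → (-111/80, -991/80)
  seg 5: down by d5 = -61/20 → (-111/80, -747/80)
  seg 6: right by d8 = -111/80 → (-111/40, -747/80)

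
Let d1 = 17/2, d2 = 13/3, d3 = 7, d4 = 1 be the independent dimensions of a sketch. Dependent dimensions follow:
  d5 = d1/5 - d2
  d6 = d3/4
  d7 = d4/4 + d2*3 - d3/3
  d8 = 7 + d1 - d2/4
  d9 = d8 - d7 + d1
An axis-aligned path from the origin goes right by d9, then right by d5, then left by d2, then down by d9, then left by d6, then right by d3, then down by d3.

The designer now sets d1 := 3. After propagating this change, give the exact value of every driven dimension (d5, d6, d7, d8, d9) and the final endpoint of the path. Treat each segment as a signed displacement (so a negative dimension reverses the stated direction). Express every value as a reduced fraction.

Apply edit: d1 := 3
  d5 = d1/5 - d2 = -56/15
  d6 = d3/4 = 7/4
  d7 = d4/4 + d2*3 - d3/3 = 131/12
  d8 = 7 + d1 - d2/4 = 107/12
  d9 = d8 - d7 + d1 = 1
Walk from origin (0, 0):
  seg 1: right by d9 = 1 → (1, 0)
  seg 2: right by d5 = -56/15 → (-41/15, 0)
  seg 3: left by d2 = 13/3 → (-106/15, 0)
  seg 4: down by d9 = 1 → (-106/15, -1)
  seg 5: left by d6 = 7/4 → (-529/60, -1)
  seg 6: right by d3 = 7 → (-109/60, -1)
  seg 7: down by d3 = 7 → (-109/60, -8)

d5 = -56/15
d6 = 7/4
d7 = 131/12
d8 = 107/12
d9 = 1
endpoint = (-109/60, -8)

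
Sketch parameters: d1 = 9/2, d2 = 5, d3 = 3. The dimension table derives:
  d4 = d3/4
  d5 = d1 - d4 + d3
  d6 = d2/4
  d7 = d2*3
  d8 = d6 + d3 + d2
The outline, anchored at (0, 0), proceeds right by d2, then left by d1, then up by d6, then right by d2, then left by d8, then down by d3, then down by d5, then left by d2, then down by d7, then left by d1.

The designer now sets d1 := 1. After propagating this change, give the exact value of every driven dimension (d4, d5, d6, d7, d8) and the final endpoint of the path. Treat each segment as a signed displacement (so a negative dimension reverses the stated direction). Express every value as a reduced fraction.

Apply edit: d1 := 1
  d4 = d3/4 = 3/4
  d5 = d1 - d4 + d3 = 13/4
  d6 = d2/4 = 5/4
  d7 = d2*3 = 15
  d8 = d6 + d3 + d2 = 37/4
Walk from origin (0, 0):
  seg 1: right by d2 = 5 → (5, 0)
  seg 2: left by d1 = 1 → (4, 0)
  seg 3: up by d6 = 5/4 → (4, 5/4)
  seg 4: right by d2 = 5 → (9, 5/4)
  seg 5: left by d8 = 37/4 → (-1/4, 5/4)
  seg 6: down by d3 = 3 → (-1/4, -7/4)
  seg 7: down by d5 = 13/4 → (-1/4, -5)
  seg 8: left by d2 = 5 → (-21/4, -5)
  seg 9: down by d7 = 15 → (-21/4, -20)
  seg 10: left by d1 = 1 → (-25/4, -20)

d4 = 3/4
d5 = 13/4
d6 = 5/4
d7 = 15
d8 = 37/4
endpoint = (-25/4, -20)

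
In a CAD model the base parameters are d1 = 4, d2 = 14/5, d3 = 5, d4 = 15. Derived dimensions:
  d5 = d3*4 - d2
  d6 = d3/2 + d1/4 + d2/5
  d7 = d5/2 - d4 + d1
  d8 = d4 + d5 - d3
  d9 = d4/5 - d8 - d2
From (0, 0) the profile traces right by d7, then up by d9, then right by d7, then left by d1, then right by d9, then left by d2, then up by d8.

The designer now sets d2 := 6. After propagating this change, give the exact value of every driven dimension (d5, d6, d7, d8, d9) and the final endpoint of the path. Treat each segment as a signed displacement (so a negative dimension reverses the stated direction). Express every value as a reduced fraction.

Apply edit: d2 := 6
  d5 = d3*4 - d2 = 14
  d6 = d3/2 + d1/4 + d2/5 = 47/10
  d7 = d5/2 - d4 + d1 = -4
  d8 = d4 + d5 - d3 = 24
  d9 = d4/5 - d8 - d2 = -27
Walk from origin (0, 0):
  seg 1: right by d7 = -4 → (-4, 0)
  seg 2: up by d9 = -27 → (-4, -27)
  seg 3: right by d7 = -4 → (-8, -27)
  seg 4: left by d1 = 4 → (-12, -27)
  seg 5: right by d9 = -27 → (-39, -27)
  seg 6: left by d2 = 6 → (-45, -27)
  seg 7: up by d8 = 24 → (-45, -3)

d5 = 14
d6 = 47/10
d7 = -4
d8 = 24
d9 = -27
endpoint = (-45, -3)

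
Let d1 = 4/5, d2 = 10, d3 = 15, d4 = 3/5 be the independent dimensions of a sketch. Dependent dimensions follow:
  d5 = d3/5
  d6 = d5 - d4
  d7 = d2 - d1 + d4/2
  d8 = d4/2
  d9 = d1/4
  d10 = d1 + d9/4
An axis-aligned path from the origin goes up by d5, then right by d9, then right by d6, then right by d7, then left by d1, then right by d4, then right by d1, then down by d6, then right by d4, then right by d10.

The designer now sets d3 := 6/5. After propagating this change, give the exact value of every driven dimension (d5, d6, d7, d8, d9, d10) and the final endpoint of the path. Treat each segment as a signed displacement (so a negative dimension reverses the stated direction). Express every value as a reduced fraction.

d5 = 6/25
d6 = -9/25
d7 = 19/2
d8 = 3/10
d9 = 1/5
d10 = 17/20
endpoint = (1139/100, 3/5)

Apply edit: d3 := 6/5
  d5 = d3/5 = 6/25
  d6 = d5 - d4 = -9/25
  d7 = d2 - d1 + d4/2 = 19/2
  d8 = d4/2 = 3/10
  d9 = d1/4 = 1/5
  d10 = d1 + d9/4 = 17/20
Walk from origin (0, 0):
  seg 1: up by d5 = 6/25 → (0, 6/25)
  seg 2: right by d9 = 1/5 → (1/5, 6/25)
  seg 3: right by d6 = -9/25 → (-4/25, 6/25)
  seg 4: right by d7 = 19/2 → (467/50, 6/25)
  seg 5: left by d1 = 4/5 → (427/50, 6/25)
  seg 6: right by d4 = 3/5 → (457/50, 6/25)
  seg 7: right by d1 = 4/5 → (497/50, 6/25)
  seg 8: down by d6 = -9/25 → (497/50, 3/5)
  seg 9: right by d4 = 3/5 → (527/50, 3/5)
  seg 10: right by d10 = 17/20 → (1139/100, 3/5)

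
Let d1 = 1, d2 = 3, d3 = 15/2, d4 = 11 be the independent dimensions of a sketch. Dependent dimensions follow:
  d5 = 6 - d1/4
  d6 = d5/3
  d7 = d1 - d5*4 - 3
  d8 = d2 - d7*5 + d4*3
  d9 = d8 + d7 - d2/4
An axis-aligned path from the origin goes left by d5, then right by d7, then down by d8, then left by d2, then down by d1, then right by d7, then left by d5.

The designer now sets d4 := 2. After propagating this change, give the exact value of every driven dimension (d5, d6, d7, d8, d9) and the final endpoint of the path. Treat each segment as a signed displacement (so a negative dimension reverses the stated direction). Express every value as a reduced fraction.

d5 = 23/4
d6 = 23/12
d7 = -25
d8 = 134
d9 = 433/4
endpoint = (-129/2, -135)

Apply edit: d4 := 2
  d5 = 6 - d1/4 = 23/4
  d6 = d5/3 = 23/12
  d7 = d1 - d5*4 - 3 = -25
  d8 = d2 - d7*5 + d4*3 = 134
  d9 = d8 + d7 - d2/4 = 433/4
Walk from origin (0, 0):
  seg 1: left by d5 = 23/4 → (-23/4, 0)
  seg 2: right by d7 = -25 → (-123/4, 0)
  seg 3: down by d8 = 134 → (-123/4, -134)
  seg 4: left by d2 = 3 → (-135/4, -134)
  seg 5: down by d1 = 1 → (-135/4, -135)
  seg 6: right by d7 = -25 → (-235/4, -135)
  seg 7: left by d5 = 23/4 → (-129/2, -135)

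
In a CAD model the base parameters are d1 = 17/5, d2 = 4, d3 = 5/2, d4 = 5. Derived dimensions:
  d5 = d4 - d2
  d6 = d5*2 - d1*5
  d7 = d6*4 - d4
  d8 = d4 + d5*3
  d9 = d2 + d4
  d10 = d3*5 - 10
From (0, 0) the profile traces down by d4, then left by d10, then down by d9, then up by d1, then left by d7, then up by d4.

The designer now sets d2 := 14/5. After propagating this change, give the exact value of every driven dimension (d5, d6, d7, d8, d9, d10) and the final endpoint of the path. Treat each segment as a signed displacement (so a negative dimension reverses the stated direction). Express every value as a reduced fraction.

Apply edit: d2 := 14/5
  d5 = d4 - d2 = 11/5
  d6 = d5*2 - d1*5 = -63/5
  d7 = d6*4 - d4 = -277/5
  d8 = d4 + d5*3 = 58/5
  d9 = d2 + d4 = 39/5
  d10 = d3*5 - 10 = 5/2
Walk from origin (0, 0):
  seg 1: down by d4 = 5 → (0, -5)
  seg 2: left by d10 = 5/2 → (-5/2, -5)
  seg 3: down by d9 = 39/5 → (-5/2, -64/5)
  seg 4: up by d1 = 17/5 → (-5/2, -47/5)
  seg 5: left by d7 = -277/5 → (529/10, -47/5)
  seg 6: up by d4 = 5 → (529/10, -22/5)

d5 = 11/5
d6 = -63/5
d7 = -277/5
d8 = 58/5
d9 = 39/5
d10 = 5/2
endpoint = (529/10, -22/5)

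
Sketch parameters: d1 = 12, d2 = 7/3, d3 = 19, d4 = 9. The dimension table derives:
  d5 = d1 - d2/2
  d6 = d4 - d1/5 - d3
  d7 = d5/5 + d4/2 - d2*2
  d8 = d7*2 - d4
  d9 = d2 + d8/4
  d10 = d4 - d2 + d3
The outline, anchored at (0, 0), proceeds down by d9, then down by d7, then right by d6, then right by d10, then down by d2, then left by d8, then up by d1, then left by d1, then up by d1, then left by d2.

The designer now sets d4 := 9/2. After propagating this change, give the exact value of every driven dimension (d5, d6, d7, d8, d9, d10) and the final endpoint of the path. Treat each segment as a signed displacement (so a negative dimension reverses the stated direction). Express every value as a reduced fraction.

Apply edit: d4 := 9/2
  d5 = d1 - d2/2 = 65/6
  d6 = d4 - d1/5 - d3 = -169/10
  d7 = d5/5 + d4/2 - d2*2 = -1/4
  d8 = d7*2 - d4 = -5
  d9 = d2 + d8/4 = 13/12
  d10 = d4 - d2 + d3 = 127/6
Walk from origin (0, 0):
  seg 1: down by d9 = 13/12 → (0, -13/12)
  seg 2: down by d7 = -1/4 → (0, -5/6)
  seg 3: right by d6 = -169/10 → (-169/10, -5/6)
  seg 4: right by d10 = 127/6 → (64/15, -5/6)
  seg 5: down by d2 = 7/3 → (64/15, -19/6)
  seg 6: left by d8 = -5 → (139/15, -19/6)
  seg 7: up by d1 = 12 → (139/15, 53/6)
  seg 8: left by d1 = 12 → (-41/15, 53/6)
  seg 9: up by d1 = 12 → (-41/15, 125/6)
  seg 10: left by d2 = 7/3 → (-76/15, 125/6)

d5 = 65/6
d6 = -169/10
d7 = -1/4
d8 = -5
d9 = 13/12
d10 = 127/6
endpoint = (-76/15, 125/6)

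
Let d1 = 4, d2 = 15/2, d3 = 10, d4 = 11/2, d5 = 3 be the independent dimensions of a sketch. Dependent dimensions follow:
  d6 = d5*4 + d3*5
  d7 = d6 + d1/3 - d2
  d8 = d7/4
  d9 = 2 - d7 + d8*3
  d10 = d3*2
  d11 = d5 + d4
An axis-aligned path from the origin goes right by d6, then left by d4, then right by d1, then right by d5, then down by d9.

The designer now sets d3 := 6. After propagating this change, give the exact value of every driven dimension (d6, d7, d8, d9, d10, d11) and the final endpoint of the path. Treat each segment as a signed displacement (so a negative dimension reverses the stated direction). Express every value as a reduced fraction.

d6 = 42
d7 = 215/6
d8 = 215/24
d9 = -167/24
d10 = 12
d11 = 17/2
endpoint = (87/2, 167/24)

Apply edit: d3 := 6
  d6 = d5*4 + d3*5 = 42
  d7 = d6 + d1/3 - d2 = 215/6
  d8 = d7/4 = 215/24
  d9 = 2 - d7 + d8*3 = -167/24
  d10 = d3*2 = 12
  d11 = d5 + d4 = 17/2
Walk from origin (0, 0):
  seg 1: right by d6 = 42 → (42, 0)
  seg 2: left by d4 = 11/2 → (73/2, 0)
  seg 3: right by d1 = 4 → (81/2, 0)
  seg 4: right by d5 = 3 → (87/2, 0)
  seg 5: down by d9 = -167/24 → (87/2, 167/24)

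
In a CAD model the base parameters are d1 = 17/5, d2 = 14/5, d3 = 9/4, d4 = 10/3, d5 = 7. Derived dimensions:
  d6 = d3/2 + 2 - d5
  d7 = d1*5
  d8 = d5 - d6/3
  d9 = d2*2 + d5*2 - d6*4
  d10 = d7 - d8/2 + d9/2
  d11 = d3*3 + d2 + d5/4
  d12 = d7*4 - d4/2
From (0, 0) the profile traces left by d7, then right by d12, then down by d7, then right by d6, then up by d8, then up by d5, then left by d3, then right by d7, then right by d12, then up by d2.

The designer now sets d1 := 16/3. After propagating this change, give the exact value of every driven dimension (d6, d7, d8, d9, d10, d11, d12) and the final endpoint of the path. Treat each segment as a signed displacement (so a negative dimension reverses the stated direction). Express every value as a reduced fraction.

Apply edit: d1 := 16/3
  d6 = d3/2 + 2 - d5 = -31/8
  d7 = d1*5 = 80/3
  d8 = d5 - d6/3 = 199/24
  d9 = d2*2 + d5*2 - d6*4 = 351/10
  d10 = d7 - d8/2 + d9/2 = 9617/240
  d11 = d3*3 + d2 + d5/4 = 113/10
  d12 = d7*4 - d4/2 = 105
Walk from origin (0, 0):
  seg 1: left by d7 = 80/3 → (-80/3, 0)
  seg 2: right by d12 = 105 → (235/3, 0)
  seg 3: down by d7 = 80/3 → (235/3, -80/3)
  seg 4: right by d6 = -31/8 → (1787/24, -80/3)
  seg 5: up by d8 = 199/24 → (1787/24, -147/8)
  seg 6: up by d5 = 7 → (1787/24, -91/8)
  seg 7: left by d3 = 9/4 → (1733/24, -91/8)
  seg 8: right by d7 = 80/3 → (791/8, -91/8)
  seg 9: right by d12 = 105 → (1631/8, -91/8)
  seg 10: up by d2 = 14/5 → (1631/8, -343/40)

d6 = -31/8
d7 = 80/3
d8 = 199/24
d9 = 351/10
d10 = 9617/240
d11 = 113/10
d12 = 105
endpoint = (1631/8, -343/40)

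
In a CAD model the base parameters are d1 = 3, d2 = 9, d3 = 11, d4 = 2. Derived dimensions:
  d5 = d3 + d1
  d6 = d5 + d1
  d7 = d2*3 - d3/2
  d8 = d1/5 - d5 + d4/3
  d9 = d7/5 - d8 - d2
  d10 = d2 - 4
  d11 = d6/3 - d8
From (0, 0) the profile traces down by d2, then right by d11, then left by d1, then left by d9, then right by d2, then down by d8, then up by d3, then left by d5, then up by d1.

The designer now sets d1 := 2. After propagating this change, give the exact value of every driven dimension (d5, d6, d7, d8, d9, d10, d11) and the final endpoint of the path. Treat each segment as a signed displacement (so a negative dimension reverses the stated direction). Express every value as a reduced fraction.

d5 = 13
d6 = 15
d7 = 43/2
d8 = -179/15
d9 = 217/30
d10 = 5
d11 = 254/15
endpoint = (37/10, 239/15)

Apply edit: d1 := 2
  d5 = d3 + d1 = 13
  d6 = d5 + d1 = 15
  d7 = d2*3 - d3/2 = 43/2
  d8 = d1/5 - d5 + d4/3 = -179/15
  d9 = d7/5 - d8 - d2 = 217/30
  d10 = d2 - 4 = 5
  d11 = d6/3 - d8 = 254/15
Walk from origin (0, 0):
  seg 1: down by d2 = 9 → (0, -9)
  seg 2: right by d11 = 254/15 → (254/15, -9)
  seg 3: left by d1 = 2 → (224/15, -9)
  seg 4: left by d9 = 217/30 → (77/10, -9)
  seg 5: right by d2 = 9 → (167/10, -9)
  seg 6: down by d8 = -179/15 → (167/10, 44/15)
  seg 7: up by d3 = 11 → (167/10, 209/15)
  seg 8: left by d5 = 13 → (37/10, 209/15)
  seg 9: up by d1 = 2 → (37/10, 239/15)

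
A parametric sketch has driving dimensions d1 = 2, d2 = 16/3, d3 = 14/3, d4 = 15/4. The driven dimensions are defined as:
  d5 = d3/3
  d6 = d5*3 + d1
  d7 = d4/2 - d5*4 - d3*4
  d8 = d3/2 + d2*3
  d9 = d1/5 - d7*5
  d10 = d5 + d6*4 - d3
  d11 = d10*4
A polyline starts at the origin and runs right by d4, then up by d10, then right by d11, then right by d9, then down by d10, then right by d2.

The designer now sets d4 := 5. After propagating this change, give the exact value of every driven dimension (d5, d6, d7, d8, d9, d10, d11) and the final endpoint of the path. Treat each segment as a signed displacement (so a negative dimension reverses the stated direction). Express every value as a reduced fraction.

Apply edit: d4 := 5
  d5 = d3/3 = 14/9
  d6 = d5*3 + d1 = 20/3
  d7 = d4/2 - d5*4 - d3*4 = -403/18
  d8 = d3/2 + d2*3 = 55/3
  d9 = d1/5 - d7*5 = 10111/90
  d10 = d5 + d6*4 - d3 = 212/9
  d11 = d10*4 = 848/9
Walk from origin (0, 0):
  seg 1: right by d4 = 5 → (5, 0)
  seg 2: up by d10 = 212/9 → (5, 212/9)
  seg 3: right by d11 = 848/9 → (893/9, 212/9)
  seg 4: right by d9 = 10111/90 → (6347/30, 212/9)
  seg 5: down by d10 = 212/9 → (6347/30, 0)
  seg 6: right by d2 = 16/3 → (2169/10, 0)

d5 = 14/9
d6 = 20/3
d7 = -403/18
d8 = 55/3
d9 = 10111/90
d10 = 212/9
d11 = 848/9
endpoint = (2169/10, 0)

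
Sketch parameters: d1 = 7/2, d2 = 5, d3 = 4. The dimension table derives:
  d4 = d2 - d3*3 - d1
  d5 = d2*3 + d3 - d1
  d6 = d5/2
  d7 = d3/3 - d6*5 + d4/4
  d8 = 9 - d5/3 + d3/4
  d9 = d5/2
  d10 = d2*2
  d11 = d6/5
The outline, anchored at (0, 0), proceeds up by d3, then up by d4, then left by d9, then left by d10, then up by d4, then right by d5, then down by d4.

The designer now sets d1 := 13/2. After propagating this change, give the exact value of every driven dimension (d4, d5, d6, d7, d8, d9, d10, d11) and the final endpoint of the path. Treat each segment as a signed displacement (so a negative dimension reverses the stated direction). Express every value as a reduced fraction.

Apply edit: d1 := 13/2
  d4 = d2 - d3*3 - d1 = -27/2
  d5 = d2*3 + d3 - d1 = 25/2
  d6 = d5/2 = 25/4
  d7 = d3/3 - d6*5 + d4/4 = -799/24
  d8 = 9 - d5/3 + d3/4 = 35/6
  d9 = d5/2 = 25/4
  d10 = d2*2 = 10
  d11 = d6/5 = 5/4
Walk from origin (0, 0):
  seg 1: up by d3 = 4 → (0, 4)
  seg 2: up by d4 = -27/2 → (0, -19/2)
  seg 3: left by d9 = 25/4 → (-25/4, -19/2)
  seg 4: left by d10 = 10 → (-65/4, -19/2)
  seg 5: up by d4 = -27/2 → (-65/4, -23)
  seg 6: right by d5 = 25/2 → (-15/4, -23)
  seg 7: down by d4 = -27/2 → (-15/4, -19/2)

d4 = -27/2
d5 = 25/2
d6 = 25/4
d7 = -799/24
d8 = 35/6
d9 = 25/4
d10 = 10
d11 = 5/4
endpoint = (-15/4, -19/2)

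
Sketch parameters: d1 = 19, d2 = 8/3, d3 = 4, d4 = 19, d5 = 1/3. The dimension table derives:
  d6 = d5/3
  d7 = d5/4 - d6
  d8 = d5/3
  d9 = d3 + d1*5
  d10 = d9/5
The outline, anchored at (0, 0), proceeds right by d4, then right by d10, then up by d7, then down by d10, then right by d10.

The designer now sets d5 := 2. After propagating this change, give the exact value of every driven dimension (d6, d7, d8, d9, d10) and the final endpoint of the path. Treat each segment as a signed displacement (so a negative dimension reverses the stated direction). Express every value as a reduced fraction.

Apply edit: d5 := 2
  d6 = d5/3 = 2/3
  d7 = d5/4 - d6 = -1/6
  d8 = d5/3 = 2/3
  d9 = d3 + d1*5 = 99
  d10 = d9/5 = 99/5
Walk from origin (0, 0):
  seg 1: right by d4 = 19 → (19, 0)
  seg 2: right by d10 = 99/5 → (194/5, 0)
  seg 3: up by d7 = -1/6 → (194/5, -1/6)
  seg 4: down by d10 = 99/5 → (194/5, -599/30)
  seg 5: right by d10 = 99/5 → (293/5, -599/30)

d6 = 2/3
d7 = -1/6
d8 = 2/3
d9 = 99
d10 = 99/5
endpoint = (293/5, -599/30)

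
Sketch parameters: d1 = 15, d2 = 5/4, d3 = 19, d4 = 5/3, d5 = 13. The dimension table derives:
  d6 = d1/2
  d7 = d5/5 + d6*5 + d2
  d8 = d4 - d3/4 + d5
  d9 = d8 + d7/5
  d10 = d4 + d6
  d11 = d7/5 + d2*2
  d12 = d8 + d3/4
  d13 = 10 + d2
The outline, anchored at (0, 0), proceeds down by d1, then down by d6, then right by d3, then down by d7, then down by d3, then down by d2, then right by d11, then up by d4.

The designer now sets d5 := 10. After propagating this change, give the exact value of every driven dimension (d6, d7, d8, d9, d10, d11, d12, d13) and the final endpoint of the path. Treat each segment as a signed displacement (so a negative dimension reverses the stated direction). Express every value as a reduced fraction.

d6 = 15/2
d7 = 163/4
d8 = 83/12
d9 = 226/15
d10 = 55/6
d11 = 213/20
d12 = 35/3
d13 = 45/4
endpoint = (593/20, -491/6)

Apply edit: d5 := 10
  d6 = d1/2 = 15/2
  d7 = d5/5 + d6*5 + d2 = 163/4
  d8 = d4 - d3/4 + d5 = 83/12
  d9 = d8 + d7/5 = 226/15
  d10 = d4 + d6 = 55/6
  d11 = d7/5 + d2*2 = 213/20
  d12 = d8 + d3/4 = 35/3
  d13 = 10 + d2 = 45/4
Walk from origin (0, 0):
  seg 1: down by d1 = 15 → (0, -15)
  seg 2: down by d6 = 15/2 → (0, -45/2)
  seg 3: right by d3 = 19 → (19, -45/2)
  seg 4: down by d7 = 163/4 → (19, -253/4)
  seg 5: down by d3 = 19 → (19, -329/4)
  seg 6: down by d2 = 5/4 → (19, -167/2)
  seg 7: right by d11 = 213/20 → (593/20, -167/2)
  seg 8: up by d4 = 5/3 → (593/20, -491/6)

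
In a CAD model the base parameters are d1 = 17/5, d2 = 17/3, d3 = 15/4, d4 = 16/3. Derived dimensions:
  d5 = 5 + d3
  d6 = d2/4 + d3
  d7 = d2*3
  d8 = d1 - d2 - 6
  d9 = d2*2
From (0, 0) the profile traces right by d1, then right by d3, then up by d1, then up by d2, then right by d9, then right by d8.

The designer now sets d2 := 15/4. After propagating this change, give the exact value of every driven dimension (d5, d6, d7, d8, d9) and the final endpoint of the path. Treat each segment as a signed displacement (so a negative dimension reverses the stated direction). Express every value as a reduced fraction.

d5 = 35/4
d6 = 75/16
d7 = 45/4
d8 = -127/20
d9 = 15/2
endpoint = (83/10, 143/20)

Apply edit: d2 := 15/4
  d5 = 5 + d3 = 35/4
  d6 = d2/4 + d3 = 75/16
  d7 = d2*3 = 45/4
  d8 = d1 - d2 - 6 = -127/20
  d9 = d2*2 = 15/2
Walk from origin (0, 0):
  seg 1: right by d1 = 17/5 → (17/5, 0)
  seg 2: right by d3 = 15/4 → (143/20, 0)
  seg 3: up by d1 = 17/5 → (143/20, 17/5)
  seg 4: up by d2 = 15/4 → (143/20, 143/20)
  seg 5: right by d9 = 15/2 → (293/20, 143/20)
  seg 6: right by d8 = -127/20 → (83/10, 143/20)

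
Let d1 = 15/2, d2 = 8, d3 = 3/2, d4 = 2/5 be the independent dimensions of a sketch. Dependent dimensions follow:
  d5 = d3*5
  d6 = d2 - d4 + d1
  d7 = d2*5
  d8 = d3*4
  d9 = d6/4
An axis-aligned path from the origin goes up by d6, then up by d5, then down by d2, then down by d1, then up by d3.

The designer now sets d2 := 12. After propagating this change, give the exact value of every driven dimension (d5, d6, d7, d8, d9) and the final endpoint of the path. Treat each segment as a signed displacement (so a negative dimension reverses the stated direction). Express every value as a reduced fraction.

Apply edit: d2 := 12
  d5 = d3*5 = 15/2
  d6 = d2 - d4 + d1 = 191/10
  d7 = d2*5 = 60
  d8 = d3*4 = 6
  d9 = d6/4 = 191/40
Walk from origin (0, 0):
  seg 1: up by d6 = 191/10 → (0, 191/10)
  seg 2: up by d5 = 15/2 → (0, 133/5)
  seg 3: down by d2 = 12 → (0, 73/5)
  seg 4: down by d1 = 15/2 → (0, 71/10)
  seg 5: up by d3 = 3/2 → (0, 43/5)

d5 = 15/2
d6 = 191/10
d7 = 60
d8 = 6
d9 = 191/40
endpoint = (0, 43/5)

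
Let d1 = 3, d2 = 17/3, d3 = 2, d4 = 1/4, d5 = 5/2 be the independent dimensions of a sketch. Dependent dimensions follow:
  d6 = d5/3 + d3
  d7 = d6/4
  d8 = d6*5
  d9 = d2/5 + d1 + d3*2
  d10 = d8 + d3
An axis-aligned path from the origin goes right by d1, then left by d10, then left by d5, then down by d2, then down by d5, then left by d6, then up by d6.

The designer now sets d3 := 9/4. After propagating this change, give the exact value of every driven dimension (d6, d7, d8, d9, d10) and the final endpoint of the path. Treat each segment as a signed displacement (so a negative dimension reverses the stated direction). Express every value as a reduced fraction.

d6 = 37/12
d7 = 37/48
d8 = 185/12
d9 = 259/30
d10 = 53/3
endpoint = (-81/4, -61/12)

Apply edit: d3 := 9/4
  d6 = d5/3 + d3 = 37/12
  d7 = d6/4 = 37/48
  d8 = d6*5 = 185/12
  d9 = d2/5 + d1 + d3*2 = 259/30
  d10 = d8 + d3 = 53/3
Walk from origin (0, 0):
  seg 1: right by d1 = 3 → (3, 0)
  seg 2: left by d10 = 53/3 → (-44/3, 0)
  seg 3: left by d5 = 5/2 → (-103/6, 0)
  seg 4: down by d2 = 17/3 → (-103/6, -17/3)
  seg 5: down by d5 = 5/2 → (-103/6, -49/6)
  seg 6: left by d6 = 37/12 → (-81/4, -49/6)
  seg 7: up by d6 = 37/12 → (-81/4, -61/12)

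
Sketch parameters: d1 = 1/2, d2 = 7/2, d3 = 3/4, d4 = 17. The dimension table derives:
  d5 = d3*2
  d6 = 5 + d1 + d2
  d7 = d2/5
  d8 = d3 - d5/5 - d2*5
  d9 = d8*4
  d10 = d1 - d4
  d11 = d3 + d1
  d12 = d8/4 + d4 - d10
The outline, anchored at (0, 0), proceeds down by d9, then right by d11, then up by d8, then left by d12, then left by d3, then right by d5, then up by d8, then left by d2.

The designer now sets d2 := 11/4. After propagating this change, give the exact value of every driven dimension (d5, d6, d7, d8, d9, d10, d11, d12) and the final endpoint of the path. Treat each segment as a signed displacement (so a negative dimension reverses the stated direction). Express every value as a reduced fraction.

d5 = 3/2
d6 = 33/4
d7 = 11/20
d8 = -133/10
d9 = -266/5
d10 = -33/2
d11 = 5/4
d12 = 1207/40
endpoint = (-1237/40, 133/5)

Apply edit: d2 := 11/4
  d5 = d3*2 = 3/2
  d6 = 5 + d1 + d2 = 33/4
  d7 = d2/5 = 11/20
  d8 = d3 - d5/5 - d2*5 = -133/10
  d9 = d8*4 = -266/5
  d10 = d1 - d4 = -33/2
  d11 = d3 + d1 = 5/4
  d12 = d8/4 + d4 - d10 = 1207/40
Walk from origin (0, 0):
  seg 1: down by d9 = -266/5 → (0, 266/5)
  seg 2: right by d11 = 5/4 → (5/4, 266/5)
  seg 3: up by d8 = -133/10 → (5/4, 399/10)
  seg 4: left by d12 = 1207/40 → (-1157/40, 399/10)
  seg 5: left by d3 = 3/4 → (-1187/40, 399/10)
  seg 6: right by d5 = 3/2 → (-1127/40, 399/10)
  seg 7: up by d8 = -133/10 → (-1127/40, 133/5)
  seg 8: left by d2 = 11/4 → (-1237/40, 133/5)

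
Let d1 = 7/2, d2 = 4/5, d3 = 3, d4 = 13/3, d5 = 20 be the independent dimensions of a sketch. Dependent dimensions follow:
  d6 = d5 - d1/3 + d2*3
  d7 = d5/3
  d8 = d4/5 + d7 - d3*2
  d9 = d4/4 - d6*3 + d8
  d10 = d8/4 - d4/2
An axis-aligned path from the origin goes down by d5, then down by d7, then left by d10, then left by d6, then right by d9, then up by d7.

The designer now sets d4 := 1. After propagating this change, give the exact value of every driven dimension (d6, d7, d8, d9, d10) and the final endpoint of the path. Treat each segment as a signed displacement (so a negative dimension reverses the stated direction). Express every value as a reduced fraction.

d6 = 637/30
d7 = 20/3
d8 = 13/15
d9 = -751/12
d10 = -17/60
endpoint = (-1253/15, -20)

Apply edit: d4 := 1
  d6 = d5 - d1/3 + d2*3 = 637/30
  d7 = d5/3 = 20/3
  d8 = d4/5 + d7 - d3*2 = 13/15
  d9 = d4/4 - d6*3 + d8 = -751/12
  d10 = d8/4 - d4/2 = -17/60
Walk from origin (0, 0):
  seg 1: down by d5 = 20 → (0, -20)
  seg 2: down by d7 = 20/3 → (0, -80/3)
  seg 3: left by d10 = -17/60 → (17/60, -80/3)
  seg 4: left by d6 = 637/30 → (-419/20, -80/3)
  seg 5: right by d9 = -751/12 → (-1253/15, -80/3)
  seg 6: up by d7 = 20/3 → (-1253/15, -20)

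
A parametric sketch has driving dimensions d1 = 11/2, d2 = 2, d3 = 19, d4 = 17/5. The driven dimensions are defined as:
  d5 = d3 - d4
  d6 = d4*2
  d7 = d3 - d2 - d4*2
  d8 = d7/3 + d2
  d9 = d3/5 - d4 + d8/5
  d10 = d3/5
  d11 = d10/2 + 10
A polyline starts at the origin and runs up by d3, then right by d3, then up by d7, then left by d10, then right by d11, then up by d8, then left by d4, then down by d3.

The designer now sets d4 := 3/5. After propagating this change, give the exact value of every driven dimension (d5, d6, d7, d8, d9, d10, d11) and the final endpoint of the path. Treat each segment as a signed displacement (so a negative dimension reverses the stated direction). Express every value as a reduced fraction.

d5 = 92/5
d6 = 6/5
d7 = 79/5
d8 = 109/15
d9 = 349/75
d10 = 19/5
d11 = 119/10
endpoint = (53/2, 346/15)

Apply edit: d4 := 3/5
  d5 = d3 - d4 = 92/5
  d6 = d4*2 = 6/5
  d7 = d3 - d2 - d4*2 = 79/5
  d8 = d7/3 + d2 = 109/15
  d9 = d3/5 - d4 + d8/5 = 349/75
  d10 = d3/5 = 19/5
  d11 = d10/2 + 10 = 119/10
Walk from origin (0, 0):
  seg 1: up by d3 = 19 → (0, 19)
  seg 2: right by d3 = 19 → (19, 19)
  seg 3: up by d7 = 79/5 → (19, 174/5)
  seg 4: left by d10 = 19/5 → (76/5, 174/5)
  seg 5: right by d11 = 119/10 → (271/10, 174/5)
  seg 6: up by d8 = 109/15 → (271/10, 631/15)
  seg 7: left by d4 = 3/5 → (53/2, 631/15)
  seg 8: down by d3 = 19 → (53/2, 346/15)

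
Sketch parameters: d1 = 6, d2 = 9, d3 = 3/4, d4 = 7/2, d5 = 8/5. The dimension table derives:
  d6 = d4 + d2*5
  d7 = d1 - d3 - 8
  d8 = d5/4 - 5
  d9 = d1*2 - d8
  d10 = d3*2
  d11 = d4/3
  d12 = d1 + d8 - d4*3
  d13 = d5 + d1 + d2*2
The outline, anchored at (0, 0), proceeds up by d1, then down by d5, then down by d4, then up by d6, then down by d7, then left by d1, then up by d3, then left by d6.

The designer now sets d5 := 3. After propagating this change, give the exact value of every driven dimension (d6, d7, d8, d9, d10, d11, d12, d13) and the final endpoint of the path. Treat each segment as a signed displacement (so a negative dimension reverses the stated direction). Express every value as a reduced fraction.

d6 = 97/2
d7 = -11/4
d8 = -17/4
d9 = 65/4
d10 = 3/2
d11 = 7/6
d12 = -35/4
d13 = 27
endpoint = (-109/2, 103/2)

Apply edit: d5 := 3
  d6 = d4 + d2*5 = 97/2
  d7 = d1 - d3 - 8 = -11/4
  d8 = d5/4 - 5 = -17/4
  d9 = d1*2 - d8 = 65/4
  d10 = d3*2 = 3/2
  d11 = d4/3 = 7/6
  d12 = d1 + d8 - d4*3 = -35/4
  d13 = d5 + d1 + d2*2 = 27
Walk from origin (0, 0):
  seg 1: up by d1 = 6 → (0, 6)
  seg 2: down by d5 = 3 → (0, 3)
  seg 3: down by d4 = 7/2 → (0, -1/2)
  seg 4: up by d6 = 97/2 → (0, 48)
  seg 5: down by d7 = -11/4 → (0, 203/4)
  seg 6: left by d1 = 6 → (-6, 203/4)
  seg 7: up by d3 = 3/4 → (-6, 103/2)
  seg 8: left by d6 = 97/2 → (-109/2, 103/2)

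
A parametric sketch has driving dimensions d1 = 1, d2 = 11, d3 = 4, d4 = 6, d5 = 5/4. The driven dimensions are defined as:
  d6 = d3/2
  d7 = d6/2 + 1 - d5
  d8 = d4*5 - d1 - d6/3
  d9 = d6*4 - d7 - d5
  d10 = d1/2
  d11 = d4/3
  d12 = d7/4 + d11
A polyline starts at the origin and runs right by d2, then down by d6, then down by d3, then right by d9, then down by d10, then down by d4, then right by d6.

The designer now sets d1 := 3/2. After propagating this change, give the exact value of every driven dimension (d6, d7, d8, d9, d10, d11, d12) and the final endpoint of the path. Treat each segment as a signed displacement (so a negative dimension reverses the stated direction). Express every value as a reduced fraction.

d6 = 2
d7 = 3/4
d8 = 167/6
d9 = 6
d10 = 3/4
d11 = 2
d12 = 35/16
endpoint = (19, -51/4)

Apply edit: d1 := 3/2
  d6 = d3/2 = 2
  d7 = d6/2 + 1 - d5 = 3/4
  d8 = d4*5 - d1 - d6/3 = 167/6
  d9 = d6*4 - d7 - d5 = 6
  d10 = d1/2 = 3/4
  d11 = d4/3 = 2
  d12 = d7/4 + d11 = 35/16
Walk from origin (0, 0):
  seg 1: right by d2 = 11 → (11, 0)
  seg 2: down by d6 = 2 → (11, -2)
  seg 3: down by d3 = 4 → (11, -6)
  seg 4: right by d9 = 6 → (17, -6)
  seg 5: down by d10 = 3/4 → (17, -27/4)
  seg 6: down by d4 = 6 → (17, -51/4)
  seg 7: right by d6 = 2 → (19, -51/4)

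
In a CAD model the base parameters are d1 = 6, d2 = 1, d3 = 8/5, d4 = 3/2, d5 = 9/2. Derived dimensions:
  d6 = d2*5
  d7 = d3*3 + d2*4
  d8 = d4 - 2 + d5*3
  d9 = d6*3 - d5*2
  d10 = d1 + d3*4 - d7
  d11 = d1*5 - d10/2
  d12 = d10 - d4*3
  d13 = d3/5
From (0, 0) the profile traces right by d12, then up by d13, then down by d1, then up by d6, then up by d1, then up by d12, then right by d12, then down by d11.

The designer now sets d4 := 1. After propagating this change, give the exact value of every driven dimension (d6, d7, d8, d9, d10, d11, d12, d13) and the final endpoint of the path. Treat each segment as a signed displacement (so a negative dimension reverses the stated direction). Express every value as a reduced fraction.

Apply edit: d4 := 1
  d6 = d2*5 = 5
  d7 = d3*3 + d2*4 = 44/5
  d8 = d4 - 2 + d5*3 = 25/2
  d9 = d6*3 - d5*2 = 6
  d10 = d1 + d3*4 - d7 = 18/5
  d11 = d1*5 - d10/2 = 141/5
  d12 = d10 - d4*3 = 3/5
  d13 = d3/5 = 8/25
Walk from origin (0, 0):
  seg 1: right by d12 = 3/5 → (3/5, 0)
  seg 2: up by d13 = 8/25 → (3/5, 8/25)
  seg 3: down by d1 = 6 → (3/5, -142/25)
  seg 4: up by d6 = 5 → (3/5, -17/25)
  seg 5: up by d1 = 6 → (3/5, 133/25)
  seg 6: up by d12 = 3/5 → (3/5, 148/25)
  seg 7: right by d12 = 3/5 → (6/5, 148/25)
  seg 8: down by d11 = 141/5 → (6/5, -557/25)

d6 = 5
d7 = 44/5
d8 = 25/2
d9 = 6
d10 = 18/5
d11 = 141/5
d12 = 3/5
d13 = 8/25
endpoint = (6/5, -557/25)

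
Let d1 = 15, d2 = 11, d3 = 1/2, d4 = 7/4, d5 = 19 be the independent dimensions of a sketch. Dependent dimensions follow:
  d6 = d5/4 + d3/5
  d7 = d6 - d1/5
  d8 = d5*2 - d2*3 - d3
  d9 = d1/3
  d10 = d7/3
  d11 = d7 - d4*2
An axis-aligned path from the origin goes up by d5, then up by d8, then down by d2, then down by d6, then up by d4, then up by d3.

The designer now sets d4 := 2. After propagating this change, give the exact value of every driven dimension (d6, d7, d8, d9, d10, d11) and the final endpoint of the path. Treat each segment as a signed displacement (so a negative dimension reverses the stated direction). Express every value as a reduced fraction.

Apply edit: d4 := 2
  d6 = d5/4 + d3/5 = 97/20
  d7 = d6 - d1/5 = 37/20
  d8 = d5*2 - d2*3 - d3 = 9/2
  d9 = d1/3 = 5
  d10 = d7/3 = 37/60
  d11 = d7 - d4*2 = -43/20
Walk from origin (0, 0):
  seg 1: up by d5 = 19 → (0, 19)
  seg 2: up by d8 = 9/2 → (0, 47/2)
  seg 3: down by d2 = 11 → (0, 25/2)
  seg 4: down by d6 = 97/20 → (0, 153/20)
  seg 5: up by d4 = 2 → (0, 193/20)
  seg 6: up by d3 = 1/2 → (0, 203/20)

d6 = 97/20
d7 = 37/20
d8 = 9/2
d9 = 5
d10 = 37/60
d11 = -43/20
endpoint = (0, 203/20)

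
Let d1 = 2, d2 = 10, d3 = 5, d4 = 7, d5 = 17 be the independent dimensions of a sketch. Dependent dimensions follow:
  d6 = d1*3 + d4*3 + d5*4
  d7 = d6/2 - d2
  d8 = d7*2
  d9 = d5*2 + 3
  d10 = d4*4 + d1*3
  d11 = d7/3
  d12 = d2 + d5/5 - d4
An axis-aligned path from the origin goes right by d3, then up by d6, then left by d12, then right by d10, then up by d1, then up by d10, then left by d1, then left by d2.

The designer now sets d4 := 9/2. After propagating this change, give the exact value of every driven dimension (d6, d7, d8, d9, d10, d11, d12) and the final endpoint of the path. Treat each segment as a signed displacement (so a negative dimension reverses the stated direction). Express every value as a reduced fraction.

Apply edit: d4 := 9/2
  d6 = d1*3 + d4*3 + d5*4 = 175/2
  d7 = d6/2 - d2 = 135/4
  d8 = d7*2 = 135/2
  d9 = d5*2 + 3 = 37
  d10 = d4*4 + d1*3 = 24
  d11 = d7/3 = 45/4
  d12 = d2 + d5/5 - d4 = 89/10
Walk from origin (0, 0):
  seg 1: right by d3 = 5 → (5, 0)
  seg 2: up by d6 = 175/2 → (5, 175/2)
  seg 3: left by d12 = 89/10 → (-39/10, 175/2)
  seg 4: right by d10 = 24 → (201/10, 175/2)
  seg 5: up by d1 = 2 → (201/10, 179/2)
  seg 6: up by d10 = 24 → (201/10, 227/2)
  seg 7: left by d1 = 2 → (181/10, 227/2)
  seg 8: left by d2 = 10 → (81/10, 227/2)

d6 = 175/2
d7 = 135/4
d8 = 135/2
d9 = 37
d10 = 24
d11 = 45/4
d12 = 89/10
endpoint = (81/10, 227/2)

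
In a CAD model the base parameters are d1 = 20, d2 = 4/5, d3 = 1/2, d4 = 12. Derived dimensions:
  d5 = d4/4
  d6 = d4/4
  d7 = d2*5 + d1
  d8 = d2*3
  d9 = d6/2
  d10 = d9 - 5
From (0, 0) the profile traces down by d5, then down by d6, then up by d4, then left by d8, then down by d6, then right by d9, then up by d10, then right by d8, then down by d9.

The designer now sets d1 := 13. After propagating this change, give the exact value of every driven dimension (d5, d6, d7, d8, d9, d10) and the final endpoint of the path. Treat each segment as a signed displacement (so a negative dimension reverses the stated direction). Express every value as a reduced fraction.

d5 = 3
d6 = 3
d7 = 17
d8 = 12/5
d9 = 3/2
d10 = -7/2
endpoint = (3/2, -2)

Apply edit: d1 := 13
  d5 = d4/4 = 3
  d6 = d4/4 = 3
  d7 = d2*5 + d1 = 17
  d8 = d2*3 = 12/5
  d9 = d6/2 = 3/2
  d10 = d9 - 5 = -7/2
Walk from origin (0, 0):
  seg 1: down by d5 = 3 → (0, -3)
  seg 2: down by d6 = 3 → (0, -6)
  seg 3: up by d4 = 12 → (0, 6)
  seg 4: left by d8 = 12/5 → (-12/5, 6)
  seg 5: down by d6 = 3 → (-12/5, 3)
  seg 6: right by d9 = 3/2 → (-9/10, 3)
  seg 7: up by d10 = -7/2 → (-9/10, -1/2)
  seg 8: right by d8 = 12/5 → (3/2, -1/2)
  seg 9: down by d9 = 3/2 → (3/2, -2)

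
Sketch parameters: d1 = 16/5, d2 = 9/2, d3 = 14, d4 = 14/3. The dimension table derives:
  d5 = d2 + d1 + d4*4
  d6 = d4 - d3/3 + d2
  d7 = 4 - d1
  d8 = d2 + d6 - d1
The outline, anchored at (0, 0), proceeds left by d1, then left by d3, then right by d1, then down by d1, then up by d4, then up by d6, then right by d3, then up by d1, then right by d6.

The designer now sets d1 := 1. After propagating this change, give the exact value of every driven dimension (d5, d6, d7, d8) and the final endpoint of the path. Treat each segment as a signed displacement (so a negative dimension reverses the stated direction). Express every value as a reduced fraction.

d5 = 145/6
d6 = 9/2
d7 = 3
d8 = 8
endpoint = (9/2, 55/6)

Apply edit: d1 := 1
  d5 = d2 + d1 + d4*4 = 145/6
  d6 = d4 - d3/3 + d2 = 9/2
  d7 = 4 - d1 = 3
  d8 = d2 + d6 - d1 = 8
Walk from origin (0, 0):
  seg 1: left by d1 = 1 → (-1, 0)
  seg 2: left by d3 = 14 → (-15, 0)
  seg 3: right by d1 = 1 → (-14, 0)
  seg 4: down by d1 = 1 → (-14, -1)
  seg 5: up by d4 = 14/3 → (-14, 11/3)
  seg 6: up by d6 = 9/2 → (-14, 49/6)
  seg 7: right by d3 = 14 → (0, 49/6)
  seg 8: up by d1 = 1 → (0, 55/6)
  seg 9: right by d6 = 9/2 → (9/2, 55/6)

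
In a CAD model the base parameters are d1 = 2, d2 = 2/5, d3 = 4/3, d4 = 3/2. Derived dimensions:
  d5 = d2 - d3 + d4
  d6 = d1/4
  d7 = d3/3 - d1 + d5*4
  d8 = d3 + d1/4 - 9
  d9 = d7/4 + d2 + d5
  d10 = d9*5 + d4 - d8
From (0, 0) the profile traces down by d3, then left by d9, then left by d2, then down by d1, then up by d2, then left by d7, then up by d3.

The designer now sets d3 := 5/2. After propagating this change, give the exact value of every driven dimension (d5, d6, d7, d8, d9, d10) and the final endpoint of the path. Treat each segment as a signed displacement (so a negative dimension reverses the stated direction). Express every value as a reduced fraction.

Apply edit: d3 := 5/2
  d5 = d2 - d3 + d4 = -3/5
  d6 = d1/4 = 1/2
  d7 = d3/3 - d1 + d5*4 = -107/30
  d8 = d3 + d1/4 - 9 = -6
  d9 = d7/4 + d2 + d5 = -131/120
  d10 = d9*5 + d4 - d8 = 49/24
Walk from origin (0, 0):
  seg 1: down by d3 = 5/2 → (0, -5/2)
  seg 2: left by d9 = -131/120 → (131/120, -5/2)
  seg 3: left by d2 = 2/5 → (83/120, -5/2)
  seg 4: down by d1 = 2 → (83/120, -9/2)
  seg 5: up by d2 = 2/5 → (83/120, -41/10)
  seg 6: left by d7 = -107/30 → (511/120, -41/10)
  seg 7: up by d3 = 5/2 → (511/120, -8/5)

d5 = -3/5
d6 = 1/2
d7 = -107/30
d8 = -6
d9 = -131/120
d10 = 49/24
endpoint = (511/120, -8/5)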